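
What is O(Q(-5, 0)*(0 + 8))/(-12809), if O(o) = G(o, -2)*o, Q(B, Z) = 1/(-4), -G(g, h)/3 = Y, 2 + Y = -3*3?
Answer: 66/12809 ≈ 0.0051526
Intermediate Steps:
Y = -11 (Y = -2 - 3*3 = -2 - 9 = -11)
G(g, h) = 33 (G(g, h) = -3*(-11) = 33)
Q(B, Z) = -¼
O(o) = 33*o
O(Q(-5, 0)*(0 + 8))/(-12809) = (33*(-(0 + 8)/4))/(-12809) = (33*(-¼*8))*(-1/12809) = (33*(-2))*(-1/12809) = -66*(-1/12809) = 66/12809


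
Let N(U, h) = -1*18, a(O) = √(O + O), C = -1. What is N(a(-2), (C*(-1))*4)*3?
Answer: -54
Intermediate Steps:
a(O) = √2*√O (a(O) = √(2*O) = √2*√O)
N(U, h) = -18
N(a(-2), (C*(-1))*4)*3 = -18*3 = -54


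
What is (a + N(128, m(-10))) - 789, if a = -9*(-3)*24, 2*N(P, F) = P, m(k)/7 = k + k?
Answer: -77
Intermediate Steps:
m(k) = 14*k (m(k) = 7*(k + k) = 7*(2*k) = 14*k)
N(P, F) = P/2
a = 648 (a = 27*24 = 648)
(a + N(128, m(-10))) - 789 = (648 + (1/2)*128) - 789 = (648 + 64) - 789 = 712 - 789 = -77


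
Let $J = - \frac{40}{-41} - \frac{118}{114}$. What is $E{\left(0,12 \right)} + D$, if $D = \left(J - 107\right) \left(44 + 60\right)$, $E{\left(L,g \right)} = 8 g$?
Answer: $- \frac{25796240}{2337} \approx -11038.0$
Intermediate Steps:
$J = - \frac{139}{2337}$ ($J = \left(-40\right) \left(- \frac{1}{41}\right) - \frac{59}{57} = \frac{40}{41} - \frac{59}{57} = - \frac{139}{2337} \approx -0.059478$)
$D = - \frac{26020592}{2337}$ ($D = \left(- \frac{139}{2337} - 107\right) \left(44 + 60\right) = \left(- \frac{250198}{2337}\right) 104 = - \frac{26020592}{2337} \approx -11134.0$)
$E{\left(0,12 \right)} + D = 8 \cdot 12 - \frac{26020592}{2337} = 96 - \frac{26020592}{2337} = - \frac{25796240}{2337}$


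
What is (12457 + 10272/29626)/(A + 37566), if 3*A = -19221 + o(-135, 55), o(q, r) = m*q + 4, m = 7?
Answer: 553592031/1370735768 ≈ 0.40386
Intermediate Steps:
o(q, r) = 4 + 7*q (o(q, r) = 7*q + 4 = 4 + 7*q)
A = -20162/3 (A = (-19221 + (4 + 7*(-135)))/3 = (-19221 + (4 - 945))/3 = (-19221 - 941)/3 = (⅓)*(-20162) = -20162/3 ≈ -6720.7)
(12457 + 10272/29626)/(A + 37566) = (12457 + 10272/29626)/(-20162/3 + 37566) = (12457 + 10272*(1/29626))/(92536/3) = (12457 + 5136/14813)*(3/92536) = (184530677/14813)*(3/92536) = 553592031/1370735768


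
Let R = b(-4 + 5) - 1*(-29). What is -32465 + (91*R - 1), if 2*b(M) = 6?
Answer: -29554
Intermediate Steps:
b(M) = 3 (b(M) = (½)*6 = 3)
R = 32 (R = 3 - 1*(-29) = 3 + 29 = 32)
-32465 + (91*R - 1) = -32465 + (91*32 - 1) = -32465 + (2912 - 1) = -32465 + 2911 = -29554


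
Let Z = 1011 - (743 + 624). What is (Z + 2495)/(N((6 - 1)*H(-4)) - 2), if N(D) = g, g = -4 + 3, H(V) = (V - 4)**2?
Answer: -713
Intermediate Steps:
H(V) = (-4 + V)**2
g = -1
N(D) = -1
Z = -356 (Z = 1011 - 1*1367 = 1011 - 1367 = -356)
(Z + 2495)/(N((6 - 1)*H(-4)) - 2) = (-356 + 2495)/(-1 - 2) = 2139/(-3) = 2139*(-1/3) = -713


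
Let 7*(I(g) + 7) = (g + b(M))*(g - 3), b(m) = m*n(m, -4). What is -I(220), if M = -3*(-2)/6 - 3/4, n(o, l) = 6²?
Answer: -7092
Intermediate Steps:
n(o, l) = 36
M = ¼ (M = 6*(⅙) - 3*¼ = 1 - ¾ = ¼ ≈ 0.25000)
b(m) = 36*m (b(m) = m*36 = 36*m)
I(g) = -7 + (-3 + g)*(9 + g)/7 (I(g) = -7 + ((g + 36*(¼))*(g - 3))/7 = -7 + ((g + 9)*(-3 + g))/7 = -7 + ((9 + g)*(-3 + g))/7 = -7 + ((-3 + g)*(9 + g))/7 = -7 + (-3 + g)*(9 + g)/7)
-I(220) = -(-76/7 + (⅐)*220² + (6/7)*220) = -(-76/7 + (⅐)*48400 + 1320/7) = -(-76/7 + 48400/7 + 1320/7) = -1*7092 = -7092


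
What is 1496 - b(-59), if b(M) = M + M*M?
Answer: -1926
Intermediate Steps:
b(M) = M + M²
1496 - b(-59) = 1496 - (-59)*(1 - 59) = 1496 - (-59)*(-58) = 1496 - 1*3422 = 1496 - 3422 = -1926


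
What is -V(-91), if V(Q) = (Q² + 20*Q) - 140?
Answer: -6321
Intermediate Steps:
V(Q) = -140 + Q² + 20*Q
-V(-91) = -(-140 + (-91)² + 20*(-91)) = -(-140 + 8281 - 1820) = -1*6321 = -6321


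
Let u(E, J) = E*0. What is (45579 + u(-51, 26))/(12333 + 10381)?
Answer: 45579/22714 ≈ 2.0066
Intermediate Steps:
u(E, J) = 0
(45579 + u(-51, 26))/(12333 + 10381) = (45579 + 0)/(12333 + 10381) = 45579/22714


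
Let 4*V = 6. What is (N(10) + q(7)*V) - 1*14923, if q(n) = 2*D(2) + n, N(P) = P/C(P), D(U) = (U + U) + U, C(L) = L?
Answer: -29787/2 ≈ -14894.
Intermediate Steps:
V = 3/2 (V = (¼)*6 = 3/2 ≈ 1.5000)
D(U) = 3*U (D(U) = 2*U + U = 3*U)
N(P) = 1 (N(P) = P/P = 1)
q(n) = 12 + n (q(n) = 2*(3*2) + n = 2*6 + n = 12 + n)
(N(10) + q(7)*V) - 1*14923 = (1 + (12 + 7)*(3/2)) - 1*14923 = (1 + 19*(3/2)) - 14923 = (1 + 57/2) - 14923 = 59/2 - 14923 = -29787/2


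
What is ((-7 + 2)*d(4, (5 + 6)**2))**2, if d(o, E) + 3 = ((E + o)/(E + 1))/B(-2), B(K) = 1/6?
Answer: 921600/3721 ≈ 247.68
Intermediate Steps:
B(K) = 1/6
d(o, E) = -3 + 6*(E + o)/(1 + E) (d(o, E) = -3 + ((E + o)/(E + 1))/(1/6) = -3 + ((E + o)/(1 + E))*6 = -3 + 6*(E + o)/(1 + E))
((-7 + 2)*d(4, (5 + 6)**2))**2 = ((-7 + 2)*(3*(-1 + (5 + 6)**2 + 2*4)/(1 + (5 + 6)**2)))**2 = (-15*(-1 + 11**2 + 8)/(1 + 11**2))**2 = (-15*(-1 + 121 + 8)/(1 + 121))**2 = (-15*128/122)**2 = (-5*192/61)**2 = (-960/61)**2 = 921600/3721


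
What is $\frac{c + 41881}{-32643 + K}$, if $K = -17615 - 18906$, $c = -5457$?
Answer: $- \frac{9106}{17291} \approx -0.52663$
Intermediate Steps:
$K = -36521$
$\frac{c + 41881}{-32643 + K} = \frac{-5457 + 41881}{-32643 - 36521} = \frac{36424}{-69164} = 36424 \left(- \frac{1}{69164}\right) = - \frac{9106}{17291}$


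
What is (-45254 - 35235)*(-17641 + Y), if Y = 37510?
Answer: -1599235941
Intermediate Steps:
(-45254 - 35235)*(-17641 + Y) = (-45254 - 35235)*(-17641 + 37510) = -80489*19869 = -1599235941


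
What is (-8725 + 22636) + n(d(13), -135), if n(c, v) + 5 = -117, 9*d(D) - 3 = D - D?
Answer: 13789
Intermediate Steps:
d(D) = 1/3 (d(D) = 1/3 + (D - D)/9 = 1/3 + (1/9)*0 = 1/3 + 0 = 1/3)
n(c, v) = -122 (n(c, v) = -5 - 117 = -122)
(-8725 + 22636) + n(d(13), -135) = (-8725 + 22636) - 122 = 13911 - 122 = 13789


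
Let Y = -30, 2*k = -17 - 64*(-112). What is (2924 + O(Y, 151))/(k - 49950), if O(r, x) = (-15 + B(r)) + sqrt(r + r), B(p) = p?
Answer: -5758/92749 - 4*I*sqrt(15)/92749 ≈ -0.062082 - 0.00016703*I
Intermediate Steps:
k = 7151/2 (k = (-17 - 64*(-112))/2 = (-17 + 7168)/2 = (1/2)*7151 = 7151/2 ≈ 3575.5)
O(r, x) = -15 + r + sqrt(2)*sqrt(r) (O(r, x) = (-15 + r) + sqrt(r + r) = (-15 + r) + sqrt(2*r) = (-15 + r) + sqrt(2)*sqrt(r) = -15 + r + sqrt(2)*sqrt(r))
(2924 + O(Y, 151))/(k - 49950) = (2924 + (-15 - 30 + sqrt(2)*sqrt(-30)))/(7151/2 - 49950) = (2924 + (-15 - 30 + sqrt(2)*(I*sqrt(30))))/(-92749/2) = (2924 + (-15 - 30 + 2*I*sqrt(15)))*(-2/92749) = (2924 + (-45 + 2*I*sqrt(15)))*(-2/92749) = (2879 + 2*I*sqrt(15))*(-2/92749) = -5758/92749 - 4*I*sqrt(15)/92749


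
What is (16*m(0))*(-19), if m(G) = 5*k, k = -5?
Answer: 7600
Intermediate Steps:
m(G) = -25 (m(G) = 5*(-5) = -25)
(16*m(0))*(-19) = (16*(-25))*(-19) = -400*(-19) = 7600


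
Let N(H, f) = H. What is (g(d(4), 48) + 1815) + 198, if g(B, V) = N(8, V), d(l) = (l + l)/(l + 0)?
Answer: 2021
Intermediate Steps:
d(l) = 2 (d(l) = (2*l)/l = 2)
g(B, V) = 8
(g(d(4), 48) + 1815) + 198 = (8 + 1815) + 198 = 1823 + 198 = 2021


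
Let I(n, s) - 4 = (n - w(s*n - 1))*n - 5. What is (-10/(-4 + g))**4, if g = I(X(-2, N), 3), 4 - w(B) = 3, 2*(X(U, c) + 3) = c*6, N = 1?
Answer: 16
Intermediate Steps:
X(U, c) = -3 + 3*c (X(U, c) = -3 + (c*6)/2 = -3 + (6*c)/2 = -3 + 3*c)
w(B) = 1 (w(B) = 4 - 1*3 = 4 - 3 = 1)
I(n, s) = -1 + n*(-1 + n) (I(n, s) = 4 + ((n - 1*1)*n - 5) = 4 + ((n - 1)*n - 5) = 4 + ((-1 + n)*n - 5) = 4 + (n*(-1 + n) - 5) = 4 + (-5 + n*(-1 + n)) = -1 + n*(-1 + n))
g = -1 (g = -1 + (-3 + 3*1)**2 - (-3 + 3*1) = -1 + (-3 + 3)**2 - (-3 + 3) = -1 + 0**2 - 1*0 = -1 + 0 + 0 = -1)
(-10/(-4 + g))**4 = (-10/(-4 - 1))**4 = (-10/(-5))**4 = (-10*(-1/5))**4 = 2**4 = 16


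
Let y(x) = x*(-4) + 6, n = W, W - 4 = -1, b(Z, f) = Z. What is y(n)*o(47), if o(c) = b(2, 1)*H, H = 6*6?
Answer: -432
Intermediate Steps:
W = 3 (W = 4 - 1 = 3)
H = 36
o(c) = 72 (o(c) = 2*36 = 72)
n = 3
y(x) = 6 - 4*x (y(x) = -4*x + 6 = 6 - 4*x)
y(n)*o(47) = (6 - 4*3)*72 = (6 - 12)*72 = -6*72 = -432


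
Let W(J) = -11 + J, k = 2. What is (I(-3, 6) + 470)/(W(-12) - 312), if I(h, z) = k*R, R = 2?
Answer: -474/335 ≈ -1.4149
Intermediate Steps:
I(h, z) = 4 (I(h, z) = 2*2 = 4)
(I(-3, 6) + 470)/(W(-12) - 312) = (4 + 470)/((-11 - 12) - 312) = 474/(-23 - 312) = 474/(-335) = 474*(-1/335) = -474/335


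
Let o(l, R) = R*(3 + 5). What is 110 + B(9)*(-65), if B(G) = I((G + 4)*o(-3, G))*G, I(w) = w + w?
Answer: -1095010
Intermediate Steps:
o(l, R) = 8*R (o(l, R) = R*8 = 8*R)
I(w) = 2*w
B(G) = 16*G²*(4 + G) (B(G) = (2*((G + 4)*(8*G)))*G = (2*((4 + G)*(8*G)))*G = (2*(8*G*(4 + G)))*G = (16*G*(4 + G))*G = 16*G²*(4 + G))
110 + B(9)*(-65) = 110 + (16*9²*(4 + 9))*(-65) = 110 + (16*81*13)*(-65) = 110 + 16848*(-65) = 110 - 1095120 = -1095010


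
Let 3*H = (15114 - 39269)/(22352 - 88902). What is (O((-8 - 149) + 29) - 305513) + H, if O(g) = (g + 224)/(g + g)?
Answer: -48796576931/159720 ≈ -3.0551e+5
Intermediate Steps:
O(g) = (224 + g)/(2*g) (O(g) = (224 + g)/((2*g)) = (224 + g)*(1/(2*g)) = (224 + g)/(2*g))
H = 4831/39930 (H = ((15114 - 39269)/(22352 - 88902))/3 = (-24155/(-66550))/3 = (-24155*(-1/66550))/3 = (⅓)*(4831/13310) = 4831/39930 ≈ 0.12099)
(O((-8 - 149) + 29) - 305513) + H = ((224 + ((-8 - 149) + 29))/(2*((-8 - 149) + 29)) - 305513) + 4831/39930 = ((224 + (-157 + 29))/(2*(-157 + 29)) - 305513) + 4831/39930 = ((½)*(224 - 128)/(-128) - 305513) + 4831/39930 = ((½)*(-1/128)*96 - 305513) + 4831/39930 = (-3/8 - 305513) + 4831/39930 = -2444107/8 + 4831/39930 = -48796576931/159720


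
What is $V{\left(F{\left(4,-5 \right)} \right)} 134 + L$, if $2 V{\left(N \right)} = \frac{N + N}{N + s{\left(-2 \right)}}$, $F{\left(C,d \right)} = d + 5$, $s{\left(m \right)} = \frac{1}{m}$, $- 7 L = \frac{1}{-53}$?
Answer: $\frac{1}{371} \approx 0.0026954$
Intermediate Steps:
$L = \frac{1}{371}$ ($L = - \frac{1}{7 \left(-53\right)} = \left(- \frac{1}{7}\right) \left(- \frac{1}{53}\right) = \frac{1}{371} \approx 0.0026954$)
$F{\left(C,d \right)} = 5 + d$
$V{\left(N \right)} = \frac{N}{- \frac{1}{2} + N}$ ($V{\left(N \right)} = \frac{\left(N + N\right) \frac{1}{N + \frac{1}{-2}}}{2} = \frac{2 N \frac{1}{N - \frac{1}{2}}}{2} = \frac{2 N \frac{1}{- \frac{1}{2} + N}}{2} = \frac{N}{- \frac{1}{2} + N}$)
$V{\left(F{\left(4,-5 \right)} \right)} 134 + L = \frac{2 \left(5 - 5\right)}{-1 + 2 \left(5 - 5\right)} 134 + \frac{1}{371} = 2 \cdot 0 \frac{1}{-1 + 2 \cdot 0} \cdot 134 + \frac{1}{371} = 2 \cdot 0 \frac{1}{-1 + 0} \cdot 134 + \frac{1}{371} = 2 \cdot 0 \frac{1}{-1} \cdot 134 + \frac{1}{371} = 2 \cdot 0 \left(-1\right) 134 + \frac{1}{371} = 0 \cdot 134 + \frac{1}{371} = 0 + \frac{1}{371} = \frac{1}{371}$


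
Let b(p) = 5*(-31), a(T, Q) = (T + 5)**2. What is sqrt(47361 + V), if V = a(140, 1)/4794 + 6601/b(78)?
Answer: sqrt(26129426390229570)/743070 ≈ 217.54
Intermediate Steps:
a(T, Q) = (5 + T)**2
b(p) = -155
V = -28386319/743070 (V = (5 + 140)**2/4794 + 6601/(-155) = 145**2*(1/4794) + 6601*(-1/155) = 21025*(1/4794) - 6601/155 = 21025/4794 - 6601/155 = -28386319/743070 ≈ -38.201)
sqrt(47361 + V) = sqrt(47361 - 28386319/743070) = sqrt(35164151951/743070) = sqrt(26129426390229570)/743070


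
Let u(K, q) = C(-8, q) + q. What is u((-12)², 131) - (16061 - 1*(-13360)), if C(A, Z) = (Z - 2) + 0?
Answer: -29161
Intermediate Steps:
C(A, Z) = -2 + Z (C(A, Z) = (-2 + Z) + 0 = -2 + Z)
u(K, q) = -2 + 2*q (u(K, q) = (-2 + q) + q = -2 + 2*q)
u((-12)², 131) - (16061 - 1*(-13360)) = (-2 + 2*131) - (16061 - 1*(-13360)) = (-2 + 262) - (16061 + 13360) = 260 - 1*29421 = 260 - 29421 = -29161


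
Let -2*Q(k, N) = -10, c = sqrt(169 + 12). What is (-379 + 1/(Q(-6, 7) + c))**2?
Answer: 1748119411/12168 - 59129*sqrt(181)/12168 ≈ 1.4360e+5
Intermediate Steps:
c = sqrt(181) ≈ 13.454
Q(k, N) = 5 (Q(k, N) = -1/2*(-10) = 5)
(-379 + 1/(Q(-6, 7) + c))**2 = (-379 + 1/(5 + sqrt(181)))**2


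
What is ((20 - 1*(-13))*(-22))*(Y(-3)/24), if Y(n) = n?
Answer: 363/4 ≈ 90.750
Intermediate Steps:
((20 - 1*(-13))*(-22))*(Y(-3)/24) = ((20 - 1*(-13))*(-22))*(-3/24) = ((20 + 13)*(-22))*(-3*1/24) = (33*(-22))*(-1/8) = -726*(-1/8) = 363/4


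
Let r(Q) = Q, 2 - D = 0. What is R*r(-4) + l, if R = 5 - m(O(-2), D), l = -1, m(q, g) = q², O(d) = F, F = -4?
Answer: 43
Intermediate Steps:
O(d) = -4
D = 2 (D = 2 - 1*0 = 2 + 0 = 2)
R = -11 (R = 5 - 1*(-4)² = 5 - 1*16 = 5 - 16 = -11)
R*r(-4) + l = -11*(-4) - 1 = 44 - 1 = 43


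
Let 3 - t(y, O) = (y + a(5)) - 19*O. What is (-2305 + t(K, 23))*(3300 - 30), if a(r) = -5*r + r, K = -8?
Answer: -6006990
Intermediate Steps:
a(r) = -4*r
t(y, O) = 23 - y + 19*O (t(y, O) = 3 - ((y - 4*5) - 19*O) = 3 - ((y - 20) - 19*O) = 3 - ((-20 + y) - 19*O) = 3 - (-20 + y - 19*O) = 3 + (20 - y + 19*O) = 23 - y + 19*O)
(-2305 + t(K, 23))*(3300 - 30) = (-2305 + (23 - 1*(-8) + 19*23))*(3300 - 30) = (-2305 + (23 + 8 + 437))*3270 = (-2305 + 468)*3270 = -1837*3270 = -6006990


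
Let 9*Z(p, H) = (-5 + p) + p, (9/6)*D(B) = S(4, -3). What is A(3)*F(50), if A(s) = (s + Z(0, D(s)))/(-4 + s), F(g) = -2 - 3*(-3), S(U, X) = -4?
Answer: -154/9 ≈ -17.111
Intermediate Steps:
D(B) = -8/3 (D(B) = (2/3)*(-4) = -8/3)
Z(p, H) = -5/9 + 2*p/9 (Z(p, H) = ((-5 + p) + p)/9 = (-5 + 2*p)/9 = -5/9 + 2*p/9)
F(g) = 7 (F(g) = -2 + 9 = 7)
A(s) = (-5/9 + s)/(-4 + s) (A(s) = (s + (-5/9 + (2/9)*0))/(-4 + s) = (s + (-5/9 + 0))/(-4 + s) = (s - 5/9)/(-4 + s) = (-5/9 + s)/(-4 + s))
A(3)*F(50) = ((-5/9 + 3)/(-4 + 3))*7 = ((22/9)/(-1))*7 = -1*22/9*7 = -22/9*7 = -154/9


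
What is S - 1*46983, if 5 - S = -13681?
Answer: -33297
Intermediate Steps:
S = 13686 (S = 5 - 1*(-13681) = 5 + 13681 = 13686)
S - 1*46983 = 13686 - 1*46983 = 13686 - 46983 = -33297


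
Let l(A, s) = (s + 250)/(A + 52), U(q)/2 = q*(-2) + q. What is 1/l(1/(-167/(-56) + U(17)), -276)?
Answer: -45134/22581 ≈ -1.9988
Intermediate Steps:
U(q) = -2*q (U(q) = 2*(q*(-2) + q) = 2*(-2*q + q) = 2*(-q) = -2*q)
l(A, s) = (250 + s)/(52 + A)
1/l(1/(-167/(-56) + U(17)), -276) = 1/((250 - 276)/(52 + 1/(-167/(-56) - 2*17))) = 1/(-26/(52 + 1/(-167*(-1/56) - 34))) = 1/(-26/(52 + 1/(167/56 - 34))) = 1/(-26/(52 + 1/(-1737/56))) = 1/(-26/(52 - 56/1737)) = 1/(-26/(90268/1737)) = 1/((1737/90268)*(-26)) = 1/(-22581/45134) = -45134/22581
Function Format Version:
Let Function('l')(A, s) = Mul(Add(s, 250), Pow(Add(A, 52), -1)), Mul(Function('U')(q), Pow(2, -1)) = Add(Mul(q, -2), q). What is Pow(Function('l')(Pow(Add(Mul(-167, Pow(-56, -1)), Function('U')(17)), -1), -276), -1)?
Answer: Rational(-45134, 22581) ≈ -1.9988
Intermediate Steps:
Function('U')(q) = Mul(-2, q) (Function('U')(q) = Mul(2, Add(Mul(q, -2), q)) = Mul(2, Add(Mul(-2, q), q)) = Mul(2, Mul(-1, q)) = Mul(-2, q))
Function('l')(A, s) = Mul(Pow(Add(52, A), -1), Add(250, s)) (Function('l')(A, s) = Mul(Add(250, s), Pow(Add(52, A), -1)) = Mul(Pow(Add(52, A), -1), Add(250, s)))
Pow(Function('l')(Pow(Add(Mul(-167, Pow(-56, -1)), Function('U')(17)), -1), -276), -1) = Pow(Mul(Pow(Add(52, Pow(Add(Mul(-167, Pow(-56, -1)), Mul(-2, 17)), -1)), -1), Add(250, -276)), -1) = Pow(Mul(Pow(Add(52, Pow(Add(Mul(-167, Rational(-1, 56)), -34), -1)), -1), -26), -1) = Pow(Mul(Pow(Add(52, Pow(Add(Rational(167, 56), -34), -1)), -1), -26), -1) = Pow(Mul(Pow(Add(52, Pow(Rational(-1737, 56), -1)), -1), -26), -1) = Pow(Mul(Pow(Add(52, Rational(-56, 1737)), -1), -26), -1) = Pow(Mul(Pow(Rational(90268, 1737), -1), -26), -1) = Pow(Mul(Rational(1737, 90268), -26), -1) = Pow(Rational(-22581, 45134), -1) = Rational(-45134, 22581)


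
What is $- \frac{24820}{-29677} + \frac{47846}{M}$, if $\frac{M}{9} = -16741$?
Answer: $\frac{2319678838}{4471403913} \approx 0.51878$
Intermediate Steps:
$M = -150669$ ($M = 9 \left(-16741\right) = -150669$)
$- \frac{24820}{-29677} + \frac{47846}{M} = - \frac{24820}{-29677} + \frac{47846}{-150669} = \left(-24820\right) \left(- \frac{1}{29677}\right) + 47846 \left(- \frac{1}{150669}\right) = \frac{24820}{29677} - \frac{47846}{150669} = \frac{2319678838}{4471403913}$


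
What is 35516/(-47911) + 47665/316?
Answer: 2272454759/15139876 ≈ 150.10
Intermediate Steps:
35516/(-47911) + 47665/316 = 35516*(-1/47911) + 47665*(1/316) = -35516/47911 + 47665/316 = 2272454759/15139876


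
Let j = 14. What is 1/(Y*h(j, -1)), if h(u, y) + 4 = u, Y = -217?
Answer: -1/2170 ≈ -0.00046083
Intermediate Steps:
h(u, y) = -4 + u
1/(Y*h(j, -1)) = 1/(-217*(-4 + 14)) = 1/(-217*10) = 1/(-2170) = -1/2170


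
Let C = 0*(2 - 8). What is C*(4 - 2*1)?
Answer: 0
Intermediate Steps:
C = 0 (C = 0*(-6) = 0)
C*(4 - 2*1) = 0*(4 - 2*1) = 0*(4 - 2) = 0*2 = 0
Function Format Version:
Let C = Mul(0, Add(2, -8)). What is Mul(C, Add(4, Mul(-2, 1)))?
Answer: 0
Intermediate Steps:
C = 0 (C = Mul(0, -6) = 0)
Mul(C, Add(4, Mul(-2, 1))) = Mul(0, Add(4, Mul(-2, 1))) = Mul(0, Add(4, -2)) = Mul(0, 2) = 0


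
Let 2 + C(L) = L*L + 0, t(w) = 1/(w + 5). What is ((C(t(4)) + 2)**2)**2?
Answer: 1/43046721 ≈ 2.3231e-8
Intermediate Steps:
t(w) = 1/(5 + w)
C(L) = -2 + L**2 (C(L) = -2 + (L*L + 0) = -2 + (L**2 + 0) = -2 + L**2)
((C(t(4)) + 2)**2)**2 = (((-2 + (1/(5 + 4))**2) + 2)**2)**2 = (((-2 + (1/9)**2) + 2)**2)**2 = (((-2 + 1/81) + 2)**2)**2 = ((-161/81 + 2)**2)**2 = ((1/81)**2)**2 = (1/6561)**2 = 1/43046721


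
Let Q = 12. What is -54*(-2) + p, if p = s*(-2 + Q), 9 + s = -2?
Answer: -2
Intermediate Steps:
s = -11 (s = -9 - 2 = -11)
p = -110 (p = -11*(-2 + 12) = -11*10 = -110)
-54*(-2) + p = -54*(-2) - 110 = 108 - 110 = -2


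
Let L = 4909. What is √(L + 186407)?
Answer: 2*√47829 ≈ 437.40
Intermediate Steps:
√(L + 186407) = √(4909 + 186407) = √191316 = 2*√47829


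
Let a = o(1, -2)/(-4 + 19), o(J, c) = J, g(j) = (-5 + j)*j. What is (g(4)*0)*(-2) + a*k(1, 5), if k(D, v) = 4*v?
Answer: 4/3 ≈ 1.3333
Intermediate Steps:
g(j) = j*(-5 + j)
a = 1/15 (a = 1/(-4 + 19) = 1/15 ≈ 0.066667)
(g(4)*0)*(-2) + a*k(1, 5) = ((4*(-5 + 4))*0)*(-2) + (4*5)/15 = ((4*(-1))*0)*(-2) + (1/15)*20 = -4*0*(-2) + 4/3 = 0*(-2) + 4/3 = 0 + 4/3 = 4/3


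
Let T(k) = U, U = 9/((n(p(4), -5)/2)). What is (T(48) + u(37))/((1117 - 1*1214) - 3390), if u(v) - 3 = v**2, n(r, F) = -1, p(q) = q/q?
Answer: -1354/3487 ≈ -0.38830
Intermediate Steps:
p(q) = 1
U = -18 (U = 9/((-1/2)) = 9/((-1*1/2)) = 9/(-1/2) = 9*(-2) = -18)
T(k) = -18
u(v) = 3 + v**2
(T(48) + u(37))/((1117 - 1*1214) - 3390) = (-18 + (3 + 37**2))/((1117 - 1*1214) - 3390) = (-18 + (3 + 1369))/((1117 - 1214) - 3390) = (-18 + 1372)/(-97 - 3390) = 1354/(-3487) = 1354*(-1/3487) = -1354/3487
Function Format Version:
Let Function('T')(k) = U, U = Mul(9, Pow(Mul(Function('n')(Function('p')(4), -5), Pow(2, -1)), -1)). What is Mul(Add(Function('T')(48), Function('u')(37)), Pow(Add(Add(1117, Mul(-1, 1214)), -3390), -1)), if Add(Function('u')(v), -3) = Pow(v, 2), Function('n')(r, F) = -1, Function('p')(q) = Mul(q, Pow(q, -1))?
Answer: Rational(-1354, 3487) ≈ -0.38830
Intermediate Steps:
Function('p')(q) = 1
U = -18 (U = Mul(9, Pow(Mul(-1, Pow(2, -1)), -1)) = Mul(9, Pow(Mul(-1, Rational(1, 2)), -1)) = Mul(9, Pow(Rational(-1, 2), -1)) = Mul(9, -2) = -18)
Function('T')(k) = -18
Function('u')(v) = Add(3, Pow(v, 2))
Mul(Add(Function('T')(48), Function('u')(37)), Pow(Add(Add(1117, Mul(-1, 1214)), -3390), -1)) = Mul(Add(-18, Add(3, Pow(37, 2))), Pow(Add(Add(1117, Mul(-1, 1214)), -3390), -1)) = Mul(Add(-18, Add(3, 1369)), Pow(Add(Add(1117, -1214), -3390), -1)) = Mul(Add(-18, 1372), Pow(Add(-97, -3390), -1)) = Mul(1354, Pow(-3487, -1)) = Mul(1354, Rational(-1, 3487)) = Rational(-1354, 3487)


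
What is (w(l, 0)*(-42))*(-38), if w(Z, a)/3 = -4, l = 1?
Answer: -19152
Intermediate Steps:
w(Z, a) = -12 (w(Z, a) = 3*(-4) = -12)
(w(l, 0)*(-42))*(-38) = -12*(-42)*(-38) = 504*(-38) = -19152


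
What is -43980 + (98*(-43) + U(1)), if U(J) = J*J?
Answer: -48193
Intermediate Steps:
U(J) = J**2
-43980 + (98*(-43) + U(1)) = -43980 + (98*(-43) + 1**2) = -43980 + (-4214 + 1) = -43980 - 4213 = -48193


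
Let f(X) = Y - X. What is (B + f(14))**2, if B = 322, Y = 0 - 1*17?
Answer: 84681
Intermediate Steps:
Y = -17 (Y = 0 - 17 = -17)
f(X) = -17 - X
(B + f(14))**2 = (322 + (-17 - 1*14))**2 = (322 + (-17 - 14))**2 = (322 - 31)**2 = 291**2 = 84681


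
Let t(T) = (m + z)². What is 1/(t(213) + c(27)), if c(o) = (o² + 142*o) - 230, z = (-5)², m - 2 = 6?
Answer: 1/5422 ≈ 0.00018443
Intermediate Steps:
m = 8 (m = 2 + 6 = 8)
z = 25
t(T) = 1089 (t(T) = (8 + 25)² = 33² = 1089)
c(o) = -230 + o² + 142*o
1/(t(213) + c(27)) = 1/(1089 + (-230 + 27² + 142*27)) = 1/(1089 + (-230 + 729 + 3834)) = 1/(1089 + 4333) = 1/5422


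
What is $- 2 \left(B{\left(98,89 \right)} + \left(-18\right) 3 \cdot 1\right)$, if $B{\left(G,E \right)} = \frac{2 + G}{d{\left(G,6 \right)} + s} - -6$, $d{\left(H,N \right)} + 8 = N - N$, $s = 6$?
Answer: $196$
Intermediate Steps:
$d{\left(H,N \right)} = -8$ ($d{\left(H,N \right)} = -8 + \left(N - N\right) = -8 + 0 = -8$)
$B{\left(G,E \right)} = 5 - \frac{G}{2}$ ($B{\left(G,E \right)} = \frac{2 + G}{-8 + 6} - -6 = \frac{2 + G}{-2} + 6 = \left(2 + G\right) \left(- \frac{1}{2}\right) + 6 = \left(-1 - \frac{G}{2}\right) + 6 = 5 - \frac{G}{2}$)
$- 2 \left(B{\left(98,89 \right)} + \left(-18\right) 3 \cdot 1\right) = - 2 \left(\left(5 - 49\right) + \left(-18\right) 3 \cdot 1\right) = - 2 \left(\left(5 - 49\right) - 54\right) = - 2 \left(-44 - 54\right) = \left(-2\right) \left(-98\right) = 196$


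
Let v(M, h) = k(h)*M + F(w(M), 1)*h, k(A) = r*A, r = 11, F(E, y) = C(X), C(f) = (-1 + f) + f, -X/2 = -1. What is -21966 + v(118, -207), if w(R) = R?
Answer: -291273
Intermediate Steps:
X = 2 (X = -2*(-1) = 2)
C(f) = -1 + 2*f
F(E, y) = 3 (F(E, y) = -1 + 2*2 = -1 + 4 = 3)
k(A) = 11*A
v(M, h) = 3*h + 11*M*h (v(M, h) = (11*h)*M + 3*h = 11*M*h + 3*h = 3*h + 11*M*h)
-21966 + v(118, -207) = -21966 - 207*(3 + 11*118) = -21966 - 207*(3 + 1298) = -21966 - 207*1301 = -21966 - 269307 = -291273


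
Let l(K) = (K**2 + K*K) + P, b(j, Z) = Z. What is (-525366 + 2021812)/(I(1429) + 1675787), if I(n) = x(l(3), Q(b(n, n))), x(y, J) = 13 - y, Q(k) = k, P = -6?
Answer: 748223/837894 ≈ 0.89298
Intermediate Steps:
l(K) = -6 + 2*K**2 (l(K) = (K**2 + K*K) - 6 = (K**2 + K**2) - 6 = 2*K**2 - 6 = -6 + 2*K**2)
I(n) = 1 (I(n) = 13 - (-6 + 2*3**2) = 13 - (-6 + 2*9) = 13 - (-6 + 18) = 13 - 1*12 = 13 - 12 = 1)
(-525366 + 2021812)/(I(1429) + 1675787) = (-525366 + 2021812)/(1 + 1675787) = 1496446/1675788 = 1496446*(1/1675788) = 748223/837894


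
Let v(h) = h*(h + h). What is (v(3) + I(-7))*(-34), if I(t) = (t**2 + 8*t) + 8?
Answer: -646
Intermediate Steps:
v(h) = 2*h**2 (v(h) = h*(2*h) = 2*h**2)
I(t) = 8 + t**2 + 8*t
(v(3) + I(-7))*(-34) = (2*3**2 + (8 + (-7)**2 + 8*(-7)))*(-34) = (2*9 + (8 + 49 - 56))*(-34) = (18 + 1)*(-34) = 19*(-34) = -646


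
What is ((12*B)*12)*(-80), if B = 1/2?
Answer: -5760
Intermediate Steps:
B = ½ ≈ 0.50000
((12*B)*12)*(-80) = ((12*(½))*12)*(-80) = (6*12)*(-80) = 72*(-80) = -5760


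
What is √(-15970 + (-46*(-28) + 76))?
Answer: I*√14606 ≈ 120.86*I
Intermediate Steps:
√(-15970 + (-46*(-28) + 76)) = √(-15970 + (1288 + 76)) = √(-15970 + 1364) = √(-14606) = I*√14606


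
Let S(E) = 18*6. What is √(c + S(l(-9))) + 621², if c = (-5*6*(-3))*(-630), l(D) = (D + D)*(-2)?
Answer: 385641 + 12*I*√393 ≈ 3.8564e+5 + 237.89*I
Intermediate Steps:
l(D) = -4*D (l(D) = (2*D)*(-2) = -4*D)
S(E) = 108
c = -56700 (c = -30*(-3)*(-630) = 90*(-630) = -56700)
√(c + S(l(-9))) + 621² = √(-56700 + 108) + 621² = √(-56592) + 385641 = 12*I*√393 + 385641 = 385641 + 12*I*√393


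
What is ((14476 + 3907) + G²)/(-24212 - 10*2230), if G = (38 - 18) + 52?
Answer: -23567/46512 ≈ -0.50669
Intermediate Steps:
G = 72 (G = 20 + 52 = 72)
((14476 + 3907) + G²)/(-24212 - 10*2230) = ((14476 + 3907) + 72²)/(-24212 - 10*2230) = (18383 + 5184)/(-24212 - 22300) = 23567/(-46512) = 23567*(-1/46512) = -23567/46512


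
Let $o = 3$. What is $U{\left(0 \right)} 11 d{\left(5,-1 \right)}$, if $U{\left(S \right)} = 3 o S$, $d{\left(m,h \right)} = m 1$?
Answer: $0$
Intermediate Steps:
$d{\left(m,h \right)} = m$
$U{\left(S \right)} = 9 S$ ($U{\left(S \right)} = 3 \cdot 3 S = 9 S$)
$U{\left(0 \right)} 11 d{\left(5,-1 \right)} = 9 \cdot 0 \cdot 11 \cdot 5 = 0 \cdot 11 \cdot 5 = 0 \cdot 5 = 0$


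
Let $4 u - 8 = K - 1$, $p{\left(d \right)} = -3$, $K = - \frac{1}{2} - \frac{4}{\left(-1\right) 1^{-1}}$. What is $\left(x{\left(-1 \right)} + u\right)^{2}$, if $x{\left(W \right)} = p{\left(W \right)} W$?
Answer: $\frac{2025}{64} \approx 31.641$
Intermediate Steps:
$K = \frac{7}{2}$ ($K = \left(-1\right) \frac{1}{2} - \frac{4}{\left(-1\right) 1} = - \frac{1}{2} - \frac{4}{-1} = - \frac{1}{2} - -4 = - \frac{1}{2} + 4 = \frac{7}{2} \approx 3.5$)
$u = \frac{21}{8}$ ($u = 2 + \frac{\frac{7}{2} - 1}{4} = 2 + \frac{1}{4} \cdot \frac{5}{2} = 2 + \frac{5}{8} = \frac{21}{8} \approx 2.625$)
$x{\left(W \right)} = - 3 W$
$\left(x{\left(-1 \right)} + u\right)^{2} = \left(\left(-3\right) \left(-1\right) + \frac{21}{8}\right)^{2} = \left(3 + \frac{21}{8}\right)^{2} = \left(\frac{45}{8}\right)^{2} = \frac{2025}{64}$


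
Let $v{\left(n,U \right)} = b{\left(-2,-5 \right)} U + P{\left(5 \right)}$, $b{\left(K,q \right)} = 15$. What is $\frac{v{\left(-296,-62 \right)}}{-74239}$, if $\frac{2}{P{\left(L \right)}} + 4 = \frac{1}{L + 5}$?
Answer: $\frac{36290}{2895321} \approx 0.012534$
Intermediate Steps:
$P{\left(L \right)} = \frac{2}{-4 + \frac{1}{5 + L}}$ ($P{\left(L \right)} = \frac{2}{-4 + \frac{1}{L + 5}} = \frac{2}{-4 + \frac{1}{5 + L}}$)
$v{\left(n,U \right)} = - \frac{20}{39} + 15 U$ ($v{\left(n,U \right)} = 15 U + \frac{2 \left(-5 - 5\right)}{19 + 4 \cdot 5} = 15 U + \frac{2 \left(-5 - 5\right)}{19 + 20} = 15 U + 2 \cdot \frac{1}{39} \left(-10\right) = 15 U - \frac{20}{39} = - \frac{20}{39} + 15 U$)
$\frac{v{\left(-296,-62 \right)}}{-74239} = \frac{- \frac{20}{39} + 15 \left(-62\right)}{-74239} = \left(- \frac{20}{39} - 930\right) \left(- \frac{1}{74239}\right) = \left(- \frac{36290}{39}\right) \left(- \frac{1}{74239}\right) = \frac{36290}{2895321}$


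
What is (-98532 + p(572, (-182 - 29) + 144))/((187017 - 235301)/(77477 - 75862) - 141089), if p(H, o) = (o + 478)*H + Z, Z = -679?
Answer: -219447815/227907019 ≈ -0.96288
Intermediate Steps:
p(H, o) = -679 + H*(478 + o) (p(H, o) = (o + 478)*H - 679 = (478 + o)*H - 679 = H*(478 + o) - 679 = -679 + H*(478 + o))
(-98532 + p(572, (-182 - 29) + 144))/((187017 - 235301)/(77477 - 75862) - 141089) = (-98532 + (-679 + 478*572 + 572*((-182 - 29) + 144)))/((187017 - 235301)/(77477 - 75862) - 141089) = (-98532 + (-679 + 273416 + 572*(-211 + 144)))/(-48284/1615 - 141089) = (-98532 + (-679 + 273416 + 572*(-67)))/(-48284*1/1615 - 141089) = (-98532 + (-679 + 273416 - 38324))/(-48284/1615 - 141089) = (-98532 + 234413)/(-227907019/1615) = 135881*(-1615/227907019) = -219447815/227907019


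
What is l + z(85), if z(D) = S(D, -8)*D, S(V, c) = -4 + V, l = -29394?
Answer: -22509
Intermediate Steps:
z(D) = D*(-4 + D) (z(D) = (-4 + D)*D = D*(-4 + D))
l + z(85) = -29394 + 85*(-4 + 85) = -29394 + 85*81 = -29394 + 6885 = -22509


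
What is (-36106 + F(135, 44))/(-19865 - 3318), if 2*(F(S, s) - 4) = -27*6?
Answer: 36183/23183 ≈ 1.5608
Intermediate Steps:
F(S, s) = -77 (F(S, s) = 4 + (-27*6)/2 = 4 + (½)*(-162) = 4 - 81 = -77)
(-36106 + F(135, 44))/(-19865 - 3318) = (-36106 - 77)/(-19865 - 3318) = -36183/(-23183) = -36183*(-1/23183) = 36183/23183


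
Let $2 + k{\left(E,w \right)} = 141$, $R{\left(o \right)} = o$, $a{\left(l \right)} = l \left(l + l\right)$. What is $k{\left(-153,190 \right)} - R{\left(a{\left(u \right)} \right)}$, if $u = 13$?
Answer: $-199$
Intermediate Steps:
$a{\left(l \right)} = 2 l^{2}$ ($a{\left(l \right)} = l 2 l = 2 l^{2}$)
$k{\left(E,w \right)} = 139$ ($k{\left(E,w \right)} = -2 + 141 = 139$)
$k{\left(-153,190 \right)} - R{\left(a{\left(u \right)} \right)} = 139 - 2 \cdot 13^{2} = 139 - 2 \cdot 169 = 139 - 338 = -199$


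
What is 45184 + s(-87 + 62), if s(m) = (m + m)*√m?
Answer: 45184 - 250*I ≈ 45184.0 - 250.0*I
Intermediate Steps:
s(m) = 2*m^(3/2) (s(m) = (2*m)*√m = 2*m^(3/2))
45184 + s(-87 + 62) = 45184 + 2*(-87 + 62)^(3/2) = 45184 + 2*(-25)^(3/2) = 45184 + 2*(-125*I) = 45184 - 250*I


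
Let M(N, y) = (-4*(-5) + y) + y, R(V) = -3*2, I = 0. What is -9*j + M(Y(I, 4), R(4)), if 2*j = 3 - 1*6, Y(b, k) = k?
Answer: 43/2 ≈ 21.500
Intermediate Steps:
R(V) = -6
M(N, y) = 20 + 2*y (M(N, y) = (20 + y) + y = 20 + 2*y)
j = -3/2 (j = (3 - 1*6)/2 = (3 - 6)/2 = (1/2)*(-3) = -3/2 ≈ -1.5000)
-9*j + M(Y(I, 4), R(4)) = -9*(-3/2) + (20 + 2*(-6)) = 27/2 + (20 - 12) = 27/2 + 8 = 43/2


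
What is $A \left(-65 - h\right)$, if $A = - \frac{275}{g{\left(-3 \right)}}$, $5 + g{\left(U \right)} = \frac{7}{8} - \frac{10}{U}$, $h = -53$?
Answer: $- \frac{79200}{19} \approx -4168.4$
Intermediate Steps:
$g{\left(U \right)} = - \frac{33}{8} - \frac{10}{U}$ ($g{\left(U \right)} = -5 + \left(\frac{7}{8} - \frac{10}{U}\right) = - \frac{33}{8} - \frac{10}{U}$)
$A = \frac{6600}{19}$ ($A = - \frac{275}{- \frac{33}{8} - \frac{10}{-3}} = - \frac{275}{- \frac{33}{8} - - \frac{10}{3}} = - \frac{275}{- \frac{33}{8} + \frac{10}{3}} = - \frac{275}{- \frac{19}{24}} = \left(-275\right) \left(- \frac{24}{19}\right) = \frac{6600}{19} \approx 347.37$)
$A \left(-65 - h\right) = \frac{6600 \left(-65 - -53\right)}{19} = \frac{6600 \left(-65 + 53\right)}{19} = \frac{6600}{19} \left(-12\right) = - \frac{79200}{19}$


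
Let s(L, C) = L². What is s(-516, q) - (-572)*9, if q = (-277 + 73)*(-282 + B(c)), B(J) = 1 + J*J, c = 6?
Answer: 271404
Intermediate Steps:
B(J) = 1 + J²
q = 49980 (q = (-277 + 73)*(-282 + (1 + 6²)) = -204*(-282 + (1 + 36)) = -204*(-282 + 37) = -204*(-245) = 49980)
s(-516, q) - (-572)*9 = (-516)² - (-572)*9 = 266256 - 1*(-5148) = 266256 + 5148 = 271404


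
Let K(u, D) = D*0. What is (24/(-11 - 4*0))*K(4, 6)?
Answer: 0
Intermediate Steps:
K(u, D) = 0
(24/(-11 - 4*0))*K(4, 6) = (24/(-11 - 4*0))*0 = (24/(-11 + 0))*0 = (24/(-11))*0 = -1/11*24*0 = -24/11*0 = 0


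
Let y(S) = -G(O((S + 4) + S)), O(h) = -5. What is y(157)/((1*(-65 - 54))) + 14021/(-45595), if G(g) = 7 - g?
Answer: -1121359/5425805 ≈ -0.20667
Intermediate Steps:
y(S) = -12 (y(S) = -(7 - 1*(-5)) = -(7 + 5) = -1*12 = -12)
y(157)/((1*(-65 - 54))) + 14021/(-45595) = -12/(-65 - 54) + 14021/(-45595) = -12/(1*(-119)) + 14021*(-1/45595) = -12/(-119) - 14021/45595 = -12*(-1/119) - 14021/45595 = 12/119 - 14021/45595 = -1121359/5425805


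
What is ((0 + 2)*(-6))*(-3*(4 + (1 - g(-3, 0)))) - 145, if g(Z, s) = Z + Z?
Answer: 251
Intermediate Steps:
g(Z, s) = 2*Z
((0 + 2)*(-6))*(-3*(4 + (1 - g(-3, 0)))) - 145 = ((0 + 2)*(-6))*(-3*(4 + (1 - 2*(-3)))) - 145 = (2*(-6))*(-3*(4 + (1 - 1*(-6)))) - 145 = -(-36)*(4 + (1 + 6)) - 145 = -(-36)*(4 + 7) - 145 = -(-36)*11 - 145 = -12*(-33) - 145 = 396 - 145 = 251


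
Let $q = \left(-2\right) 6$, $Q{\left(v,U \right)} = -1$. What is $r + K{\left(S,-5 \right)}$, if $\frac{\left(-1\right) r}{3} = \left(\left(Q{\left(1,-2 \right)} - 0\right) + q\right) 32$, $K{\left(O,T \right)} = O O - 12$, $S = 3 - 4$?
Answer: $1237$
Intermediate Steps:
$S = -1$ ($S = 3 - 4 = -1$)
$q = -12$
$K{\left(O,T \right)} = -12 + O^{2}$ ($K{\left(O,T \right)} = O^{2} - 12 = -12 + O^{2}$)
$r = 1248$ ($r = - 3 \left(\left(-1 - 0\right) - 12\right) 32 = - 3 \left(\left(-1 + 0\right) - 12\right) 32 = - 3 \left(-1 - 12\right) 32 = - 3 \left(\left(-13\right) 32\right) = \left(-3\right) \left(-416\right) = 1248$)
$r + K{\left(S,-5 \right)} = 1248 - \left(12 - \left(-1\right)^{2}\right) = 1248 + \left(-12 + 1\right) = 1248 - 11 = 1237$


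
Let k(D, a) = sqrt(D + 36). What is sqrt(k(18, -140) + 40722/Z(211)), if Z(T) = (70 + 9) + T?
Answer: sqrt(2952345 + 63075*sqrt(6))/145 ≈ 12.156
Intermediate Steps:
Z(T) = 79 + T
k(D, a) = sqrt(36 + D)
sqrt(k(18, -140) + 40722/Z(211)) = sqrt(sqrt(36 + 18) + 40722/(79 + 211)) = sqrt(sqrt(54) + 40722/290) = sqrt(3*sqrt(6) + 40722*(1/290)) = sqrt(3*sqrt(6) + 20361/145) = sqrt(20361/145 + 3*sqrt(6))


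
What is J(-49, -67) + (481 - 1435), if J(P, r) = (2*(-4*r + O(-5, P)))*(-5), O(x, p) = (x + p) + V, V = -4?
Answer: -3054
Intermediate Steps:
O(x, p) = -4 + p + x (O(x, p) = (x + p) - 4 = (p + x) - 4 = -4 + p + x)
J(P, r) = 90 - 10*P + 40*r (J(P, r) = (2*(-4*r + (-4 + P - 5)))*(-5) = (2*(-4*r + (-9 + P)))*(-5) = (2*(-9 + P - 4*r))*(-5) = (-18 - 8*r + 2*P)*(-5) = 90 - 10*P + 40*r)
J(-49, -67) + (481 - 1435) = (90 - 10*(-49) + 40*(-67)) + (481 - 1435) = (90 + 490 - 2680) - 954 = -2100 - 954 = -3054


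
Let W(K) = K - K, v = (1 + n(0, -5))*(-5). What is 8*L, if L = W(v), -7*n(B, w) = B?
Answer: 0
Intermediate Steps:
n(B, w) = -B/7
v = -5 (v = (1 - ⅐*0)*(-5) = (1 + 0)*(-5) = 1*(-5) = -5)
W(K) = 0
L = 0
8*L = 8*0 = 0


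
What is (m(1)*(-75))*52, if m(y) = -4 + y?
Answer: 11700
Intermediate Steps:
(m(1)*(-75))*52 = ((-4 + 1)*(-75))*52 = -3*(-75)*52 = 225*52 = 11700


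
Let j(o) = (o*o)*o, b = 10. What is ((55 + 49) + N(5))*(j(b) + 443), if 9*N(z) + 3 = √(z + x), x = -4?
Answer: 449254/3 ≈ 1.4975e+5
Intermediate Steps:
j(o) = o³ (j(o) = o²*o = o³)
N(z) = -⅓ + √(-4 + z)/9 (N(z) = -⅓ + √(z - 4)/9 = -⅓ + √(-4 + z)/9)
((55 + 49) + N(5))*(j(b) + 443) = ((55 + 49) + (-⅓ + √(-4 + 5)/9))*(10³ + 443) = (104 + (-⅓ + √1/9))*(1000 + 443) = (104 + (-⅓ + (⅑)*1))*1443 = (104 + (-⅓ + ⅑))*1443 = (104 - 2/9)*1443 = (934/9)*1443 = 449254/3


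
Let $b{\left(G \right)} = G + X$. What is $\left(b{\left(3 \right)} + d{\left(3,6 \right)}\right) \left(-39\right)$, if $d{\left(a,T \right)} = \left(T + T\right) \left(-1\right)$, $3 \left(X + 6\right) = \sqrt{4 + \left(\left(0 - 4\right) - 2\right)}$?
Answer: $585 - 13 i \sqrt{2} \approx 585.0 - 18.385 i$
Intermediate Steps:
$X = -6 + \frac{i \sqrt{2}}{3}$ ($X = -6 + \frac{\sqrt{4 + \left(\left(0 - 4\right) - 2\right)}}{3} = -6 + \frac{\sqrt{4 - 6}}{3} = -6 + \frac{\sqrt{-2}}{3} = -6 + \frac{i \sqrt{2}}{3} \approx -6.0 + 0.4714 i$)
$d{\left(a,T \right)} = - 2 T$ ($d{\left(a,T \right)} = 2 T \left(-1\right) = - 2 T$)
$b{\left(G \right)} = -6 + G + \frac{i \sqrt{2}}{3}$ ($b{\left(G \right)} = G - \left(6 - \frac{i \sqrt{2}}{3}\right) = -6 + G + \frac{i \sqrt{2}}{3}$)
$\left(b{\left(3 \right)} + d{\left(3,6 \right)}\right) \left(-39\right) = \left(\left(-6 + 3 + \frac{i \sqrt{2}}{3}\right) - 12\right) \left(-39\right) = \left(\left(-3 + \frac{i \sqrt{2}}{3}\right) - 12\right) \left(-39\right) = \left(-15 + \frac{i \sqrt{2}}{3}\right) \left(-39\right) = 585 - 13 i \sqrt{2}$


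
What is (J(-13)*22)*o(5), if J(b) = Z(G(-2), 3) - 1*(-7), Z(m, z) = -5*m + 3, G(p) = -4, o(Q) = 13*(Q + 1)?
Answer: 51480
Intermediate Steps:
o(Q) = 13 + 13*Q (o(Q) = 13*(1 + Q) = 13 + 13*Q)
Z(m, z) = 3 - 5*m
J(b) = 30 (J(b) = (3 - 5*(-4)) - 1*(-7) = (3 + 20) + 7 = 23 + 7 = 30)
(J(-13)*22)*o(5) = (30*22)*(13 + 13*5) = 660*(13 + 65) = 660*78 = 51480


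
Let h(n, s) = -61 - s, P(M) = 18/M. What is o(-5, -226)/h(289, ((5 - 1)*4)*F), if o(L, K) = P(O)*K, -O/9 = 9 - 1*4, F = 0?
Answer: -452/305 ≈ -1.4820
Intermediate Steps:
O = -45 (O = -9*(9 - 1*4) = -9*(9 - 4) = -9*5 = -45)
o(L, K) = -2*K/5 (o(L, K) = (18/(-45))*K = (18*(-1/45))*K = -2*K/5)
o(-5, -226)/h(289, ((5 - 1)*4)*F) = (-2/5*(-226))/(-61 - (5 - 1)*4*0) = 452/(5*(-61 - 4*4*0)) = 452/(5*(-61 - 16*0)) = 452/(5*(-61 - 1*0)) = 452/(5*(-61 + 0)) = (452/5)/(-61) = (452/5)*(-1/61) = -452/305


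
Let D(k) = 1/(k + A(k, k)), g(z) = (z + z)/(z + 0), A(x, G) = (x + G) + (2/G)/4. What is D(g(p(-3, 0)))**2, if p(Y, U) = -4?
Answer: 16/625 ≈ 0.025600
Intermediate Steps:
A(x, G) = G + x + 1/(2*G) (A(x, G) = (G + x) + (2/G)*(1/4) = (G + x) + 1/(2*G) = G + x + 1/(2*G))
g(z) = 2 (g(z) = (2*z)/z = 2)
D(k) = 1/(1/(2*k) + 3*k) (D(k) = 1/(k + (k + k + 1/(2*k))) = 1/(k + (1/(2*k) + 2*k)) = 1/(1/(2*k) + 3*k))
D(g(p(-3, 0)))**2 = (2*2/(1 + 6*2**2))**2 = (2*2/(1 + 6*4))**2 = (2*2/(1 + 24))**2 = (2*2/25)**2 = (2*2*(1/25))**2 = (4/25)**2 = 16/625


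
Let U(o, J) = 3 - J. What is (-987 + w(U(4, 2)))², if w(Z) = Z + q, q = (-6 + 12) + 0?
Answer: 960400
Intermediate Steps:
q = 6 (q = 6 + 0 = 6)
w(Z) = 6 + Z (w(Z) = Z + 6 = 6 + Z)
(-987 + w(U(4, 2)))² = (-987 + (6 + (3 - 1*2)))² = (-987 + (6 + (3 - 2)))² = (-987 + (6 + 1))² = (-987 + 7)² = (-980)² = 960400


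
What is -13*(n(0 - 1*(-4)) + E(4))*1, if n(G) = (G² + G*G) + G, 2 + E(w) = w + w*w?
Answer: -702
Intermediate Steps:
E(w) = -2 + w + w² (E(w) = -2 + (w + w*w) = -2 + (w + w²) = -2 + w + w²)
n(G) = G + 2*G² (n(G) = (G² + G²) + G = 2*G² + G = G + 2*G²)
-13*(n(0 - 1*(-4)) + E(4))*1 = -13*((0 - 1*(-4))*(1 + 2*(0 - 1*(-4))) + (-2 + 4 + 4²))*1 = -13*((0 + 4)*(1 + 2*(0 + 4)) + (-2 + 4 + 16))*1 = -13*(4*(1 + 2*4) + 18)*1 = -13*(4*(1 + 8) + 18)*1 = -13*(4*9 + 18)*1 = -13*(36 + 18)*1 = -13*54*1 = -702*1 = -702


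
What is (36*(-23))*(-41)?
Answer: 33948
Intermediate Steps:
(36*(-23))*(-41) = -828*(-41) = 33948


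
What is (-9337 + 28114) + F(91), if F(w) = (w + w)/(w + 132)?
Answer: 4187453/223 ≈ 18778.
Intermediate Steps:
F(w) = 2*w/(132 + w) (F(w) = (2*w)/(132 + w) = 2*w/(132 + w))
(-9337 + 28114) + F(91) = (-9337 + 28114) + 2*91/(132 + 91) = 18777 + 2*91/223 = 18777 + 2*91*(1/223) = 18777 + 182/223 = 4187453/223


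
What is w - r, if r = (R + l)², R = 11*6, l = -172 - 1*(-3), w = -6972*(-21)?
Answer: 135803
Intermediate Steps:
w = 146412
l = -169 (l = -172 + 3 = -169)
R = 66
r = 10609 (r = (66 - 169)² = (-103)² = 10609)
w - r = 146412 - 1*10609 = 146412 - 10609 = 135803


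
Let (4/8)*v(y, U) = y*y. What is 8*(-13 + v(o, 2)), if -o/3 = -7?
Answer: 6952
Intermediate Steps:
o = 21 (o = -3*(-7) = 21)
v(y, U) = 2*y² (v(y, U) = 2*(y*y) = 2*y²)
8*(-13 + v(o, 2)) = 8*(-13 + 2*21²) = 8*(-13 + 2*441) = 8*(-13 + 882) = 8*869 = 6952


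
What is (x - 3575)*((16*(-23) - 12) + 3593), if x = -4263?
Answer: -25183494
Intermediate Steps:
(x - 3575)*((16*(-23) - 12) + 3593) = (-4263 - 3575)*((16*(-23) - 12) + 3593) = -7838*((-368 - 12) + 3593) = -7838*(-380 + 3593) = -7838*3213 = -25183494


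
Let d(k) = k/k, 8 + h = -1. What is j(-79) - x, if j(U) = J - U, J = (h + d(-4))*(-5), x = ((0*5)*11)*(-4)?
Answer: 119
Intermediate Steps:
h = -9 (h = -8 - 1 = -9)
d(k) = 1
x = 0 (x = (0*11)*(-4) = 0*(-4) = 0)
J = 40 (J = (-9 + 1)*(-5) = -8*(-5) = 40)
j(U) = 40 - U
j(-79) - x = (40 - 1*(-79)) - 1*0 = (40 + 79) + 0 = 119 + 0 = 119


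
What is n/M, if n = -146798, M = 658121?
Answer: -146798/658121 ≈ -0.22306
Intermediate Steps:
n/M = -146798/658121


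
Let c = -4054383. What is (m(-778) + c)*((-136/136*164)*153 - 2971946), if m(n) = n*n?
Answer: 10337080768762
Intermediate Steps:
m(n) = n**2
(m(-778) + c)*((-136/136*164)*153 - 2971946) = ((-778)**2 - 4054383)*((-136/136*164)*153 - 2971946) = (605284 - 4054383)*((-136*1/136*164)*153 - 2971946) = -3449099*(-1*164*153 - 2971946) = -3449099*(-164*153 - 2971946) = -3449099*(-25092 - 2971946) = -3449099*(-2997038) = 10337080768762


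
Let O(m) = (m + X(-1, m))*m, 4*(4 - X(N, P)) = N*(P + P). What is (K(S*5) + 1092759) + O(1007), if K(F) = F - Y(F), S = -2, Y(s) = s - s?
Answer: 5235701/2 ≈ 2.6179e+6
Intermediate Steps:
X(N, P) = 4 - N*P/2 (X(N, P) = 4 - N*(P + P)/4 = 4 - N*2*P/4 = 4 - N*P/2)
Y(s) = 0
K(F) = F (K(F) = F - 1*0 = F + 0 = F)
O(m) = m*(4 + 3*m/2) (O(m) = (m + (4 - 1/2*(-1)*m))*m = (m + (4 + m/2))*m = (4 + 3*m/2)*m = m*(4 + 3*m/2))
(K(S*5) + 1092759) + O(1007) = (-2*5 + 1092759) + (1/2)*1007*(8 + 3*1007) = (-10 + 1092759) + (1/2)*1007*(8 + 3021) = 1092749 + (1/2)*1007*3029 = 1092749 + 3050203/2 = 5235701/2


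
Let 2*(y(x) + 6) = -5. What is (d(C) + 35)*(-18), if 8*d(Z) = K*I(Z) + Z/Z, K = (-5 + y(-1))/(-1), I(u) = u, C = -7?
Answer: -3357/8 ≈ -419.63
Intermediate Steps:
y(x) = -17/2 (y(x) = -6 + (½)*(-5) = -6 - 5/2 = -17/2)
K = 27/2 (K = (-5 - 17/2)/(-1) = -27/2*(-1) = 27/2 ≈ 13.500)
d(Z) = ⅛ + 27*Z/16 (d(Z) = (27*Z/2 + Z/Z)/8 = (27*Z/2 + 1)/8 = (1 + 27*Z/2)/8 = ⅛ + 27*Z/16)
(d(C) + 35)*(-18) = ((⅛ + (27/16)*(-7)) + 35)*(-18) = ((⅛ - 189/16) + 35)*(-18) = (-187/16 + 35)*(-18) = (373/16)*(-18) = -3357/8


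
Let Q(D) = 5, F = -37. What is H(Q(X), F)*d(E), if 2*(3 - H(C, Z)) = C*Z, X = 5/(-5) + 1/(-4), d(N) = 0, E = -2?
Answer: 0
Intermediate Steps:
X = -5/4 (X = 5*(-⅕) + 1*(-¼) = -1 - ¼ = -5/4 ≈ -1.2500)
H(C, Z) = 3 - C*Z/2
H(Q(X), F)*d(E) = (3 - ½*5*(-37))*0 = (3 + 185/2)*0 = (191/2)*0 = 0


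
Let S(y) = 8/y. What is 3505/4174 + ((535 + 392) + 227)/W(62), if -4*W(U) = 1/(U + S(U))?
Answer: -37108487729/129394 ≈ -2.8679e+5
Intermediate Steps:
W(U) = -1/(4*(U + 8/U))
3505/4174 + ((535 + 392) + 227)/W(62) = 3505/4174 + ((535 + 392) + 227)/((-1*62/(32 + 4*62**2))) = 3505*(1/4174) + (927 + 227)/((-1*62/(32 + 4*3844))) = 3505/4174 + 1154/((-1*62/(32 + 15376))) = 3505/4174 + 1154/((-1*62/15408)) = 3505/4174 + 1154/((-1*62*1/15408)) = 3505/4174 + 1154/(-31/7704) = 3505/4174 + 1154*(-7704/31) = 3505/4174 - 8890416/31 = -37108487729/129394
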